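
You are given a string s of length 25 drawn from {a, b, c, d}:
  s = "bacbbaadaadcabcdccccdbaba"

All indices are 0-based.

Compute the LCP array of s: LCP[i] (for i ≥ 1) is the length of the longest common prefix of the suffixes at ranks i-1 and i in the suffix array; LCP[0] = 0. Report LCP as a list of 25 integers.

rank→(start, suffix):
  0 → (24, 'a')
  1 → (5, 'aadaadcabcdccccdbaba')
  2 → (8, 'aadcabcdccccdbaba')
  3 → (22, 'aba')
  4 → (12, 'abcdccccdbaba')
  5 → (1, 'acbbaadaadcabcdccccdbaba')
  6 → (6, 'adaadcabcdccccdbaba')
  7 → (9, 'adcabcdccccdbaba')
  8 → (23, 'ba')
  9 → (4, 'baadaadcabcdccccdbaba')
  10 → (21, 'baba')
  11 → (0, 'bacbbaadaadcabcdccccdbaba')
  12 → (3, 'bbaadaadcabcdccccdbaba')
  13 → (13, 'bcdccccdbaba')
  14 → (11, 'cabcdccccdbaba')
  15 → (2, 'cbbaadaadcabcdccccdbaba')
  16 → (16, 'ccccdbaba')
  17 → (17, 'cccdbaba')
  18 → (18, 'ccdbaba')
  19 → (19, 'cdbaba')
  20 → (14, 'cdccccdbaba')
  21 → (7, 'daadcabcdccccdbaba')
  22 → (20, 'dbaba')
  23 → (10, 'dcabcdccccdbaba')
  24 → (15, 'dccccdbaba')

SA = [24, 5, 8, 22, 12, 1, 6, 9, 23, 4, 21, 0, 3, 13, 11, 2, 16, 17, 18, 19, 14, 7, 20, 10, 15]
[i] adj suffixes → lcp
  [1] 24/5 → 1 ('a')
  [2] 5/8 → 3 ('aad')
  [3] 8/22 → 1 ('a')
  [4] 22/12 → 2 ('ab')
  [5] 12/1 → 1 ('a')
  [6] 1/6 → 1 ('a')
  [7] 6/9 → 2 ('ad')
  [8] 9/23 → 0 ('')
  [9] 23/4 → 2 ('ba')
  [10] 4/21 → 2 ('ba')
  [11] 21/0 → 2 ('ba')
  [12] 0/3 → 1 ('b')
  [13] 3/13 → 1 ('b')
  [14] 13/11 → 0 ('')
  [15] 11/2 → 1 ('c')
  [16] 2/16 → 1 ('c')
  [17] 16/17 → 3 ('ccc')
  [18] 17/18 → 2 ('cc')
  [19] 18/19 → 1 ('c')
  [20] 19/14 → 2 ('cd')
  [21] 14/7 → 0 ('')
  [22] 7/20 → 1 ('d')
  [23] 20/10 → 1 ('d')
  [24] 10/15 → 2 ('dc')

[0, 1, 3, 1, 2, 1, 1, 2, 0, 2, 2, 2, 1, 1, 0, 1, 1, 3, 2, 1, 2, 0, 1, 1, 2]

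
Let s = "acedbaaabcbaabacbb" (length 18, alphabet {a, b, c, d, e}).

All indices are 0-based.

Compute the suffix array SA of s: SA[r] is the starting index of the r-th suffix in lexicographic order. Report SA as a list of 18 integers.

[5, 11, 6, 12, 7, 14, 0, 17, 4, 10, 13, 16, 8, 9, 15, 1, 3, 2]

sorted suffixes:
  #0 SA[0]=5  'aaabcbaabacbb'
  #1 SA[1]=11  'aabacbb'
  #2 SA[2]=6  'aabcbaabacbb'
  #3 SA[3]=12  'abacbb'
  #4 SA[4]=7  'abcbaabacbb'
  #5 SA[5]=14  'acbb'
  #6 SA[6]=0  'acedbaaabcbaabacbb'
  #7 SA[7]=17  'b'
  #8 SA[8]=4  'baaabcbaabacbb'
  #9 SA[9]=10  'baabacbb'
  #10 SA[10]=13  'bacbb'
  #11 SA[11]=16  'bb'
  #12 SA[12]=8  'bcbaabacbb'
  #13 SA[13]=9  'cbaabacbb'
  #14 SA[14]=15  'cbb'
  #15 SA[15]=1  'cedbaaabcbaabacbb'
  #16 SA[16]=3  'dbaaabcbaabacbb'
  #17 SA[17]=2  'edbaaabcbaabacbb'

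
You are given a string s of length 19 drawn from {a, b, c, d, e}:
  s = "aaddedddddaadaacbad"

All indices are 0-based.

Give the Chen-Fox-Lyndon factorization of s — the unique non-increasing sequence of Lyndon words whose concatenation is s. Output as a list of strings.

["aaddeddddd", "aad", "aacbad"]

emit factor 1: 'aaddeddddd' (i=0, period=10)
emit factor 2: 'aad' (i=10, period=3)
emit factor 3: 'aacbad' (i=13, period=6)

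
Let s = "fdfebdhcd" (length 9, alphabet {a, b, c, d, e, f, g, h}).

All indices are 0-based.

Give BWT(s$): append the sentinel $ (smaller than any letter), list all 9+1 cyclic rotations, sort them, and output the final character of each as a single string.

dehcfbf$dd

rank  rotation    last
    0  $fdfebdhcd  d
    1  bdhcd$fdfe  e
    2  cd$fdfebdh  h
    3  d$fdfebdhc  c
    4  dfebdhcd$f  f
    5  dhcd$fdfeb  b
    6  ebdhcd$fdf  f
    7  fdfebdhcd$  $
    8  febdhcd$fd  d
    9  hcd$fdfebd  d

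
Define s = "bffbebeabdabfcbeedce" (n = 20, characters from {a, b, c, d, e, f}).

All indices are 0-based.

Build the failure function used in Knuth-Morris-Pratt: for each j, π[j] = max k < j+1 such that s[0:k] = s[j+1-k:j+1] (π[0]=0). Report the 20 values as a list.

[0, 0, 0, 1, 0, 1, 0, 0, 1, 0, 0, 1, 2, 0, 1, 0, 0, 0, 0, 0]

π[0] = 0
j=1 s[j]='f': π[1]=0 (border '')
j=2 s[j]='f': π[2]=0 (border '')
j=3 s[j]='b': π[3]=1 (border 'b')
j=4 s[j]='e': k: 1→0; π[4]=0 (border '')
j=5 s[j]='b': π[5]=1 (border 'b')
j=6 s[j]='e': k: 1→0; π[6]=0 (border '')
j=7 s[j]='a': π[7]=0 (border '')
j=8 s[j]='b': π[8]=1 (border 'b')
j=9 s[j]='d': k: 1→0; π[9]=0 (border '')
j=10 s[j]='a': π[10]=0 (border '')
j=11 s[j]='b': π[11]=1 (border 'b')
j=12 s[j]='f': π[12]=2 (border 'bf')
j=13 s[j]='c': k: 2→0; π[13]=0 (border '')
j=14 s[j]='b': π[14]=1 (border 'b')
j=15 s[j]='e': k: 1→0; π[15]=0 (border '')
j=16 s[j]='e': π[16]=0 (border '')
j=17 s[j]='d': π[17]=0 (border '')
j=18 s[j]='c': π[18]=0 (border '')
j=19 s[j]='e': π[19]=0 (border '')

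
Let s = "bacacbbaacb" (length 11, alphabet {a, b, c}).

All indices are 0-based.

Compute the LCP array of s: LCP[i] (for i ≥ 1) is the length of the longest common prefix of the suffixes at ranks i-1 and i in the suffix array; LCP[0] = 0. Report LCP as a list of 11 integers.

[0, 1, 2, 3, 0, 1, 2, 1, 0, 1, 2]

rank→(start, suffix):
  0 → (7, 'aacb')
  1 → (1, 'acacbbaacb')
  2 → (8, 'acb')
  3 → (3, 'acbbaacb')
  4 → (10, 'b')
  5 → (6, 'baacb')
  6 → (0, 'bacacbbaacb')
  7 → (5, 'bbaacb')
  8 → (2, 'cacbbaacb')
  9 → (9, 'cb')
  10 → (4, 'cbbaacb')

SA = [7, 1, 8, 3, 10, 6, 0, 5, 2, 9, 4]
rank  pair      lcp
   1  s[7:],s[1:]  1  'a'
   2  s[1:],s[8:]  2  'ac'
   3  s[8:],s[3:]  3  'acb'
   4  s[3:],s[10:]  0  ''
   5  s[10:],s[6:]  1  'b'
   6  s[6:],s[0:]  2  'ba'
   7  s[0:],s[5:]  1  'b'
   8  s[5:],s[2:]  0  ''
   9  s[2:],s[9:]  1  'c'
  10  s[9:],s[4:]  2  'cb'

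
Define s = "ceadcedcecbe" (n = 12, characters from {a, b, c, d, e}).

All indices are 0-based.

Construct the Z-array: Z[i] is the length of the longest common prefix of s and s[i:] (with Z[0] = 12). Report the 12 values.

[12, 0, 0, 0, 2, 0, 0, 2, 0, 1, 0, 0]

Z[0]=12
i=1: fresh scan; Z[1]=0
i=2: fresh scan; Z[2]=0
i=3: fresh scan; Z[3]=0
i=4: fresh scan; Z[4]=2 extend→box=[4,6)
i=5: min(r-i=1, Z[1]=0)=0; Z[5]=0
i=6: fresh scan; Z[6]=0
i=7: fresh scan; Z[7]=2 extend→box=[7,9)
i=8: min(r-i=1, Z[1]=0)=0; Z[8]=0
i=9: fresh scan; Z[9]=1 extend→box=[9,10)
i=10: fresh scan; Z[10]=0
i=11: fresh scan; Z[11]=0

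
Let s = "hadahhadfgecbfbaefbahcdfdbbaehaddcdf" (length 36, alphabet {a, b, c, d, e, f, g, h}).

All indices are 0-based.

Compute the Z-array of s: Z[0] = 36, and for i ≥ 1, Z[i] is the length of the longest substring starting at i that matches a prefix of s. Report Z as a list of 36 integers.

Z[0]=36
i=1: outside box; Z[1]=0
i=2: outside box; Z[2]=0
i=3: outside box; Z[3]=0
i=4: outside box; Z[4]=1 scan→box=[4,5)
i=5: outside box; Z[5]=3 scan→box=[5,8)
i=6: min(r-i=2, Z[1]=0)=0; Z[6]=0
i=7: min(r-i=1, Z[2]=0)=0; Z[7]=0
i=8: outside box; Z[8]=0
i=9: outside box; Z[9]=0
i=10: outside box; Z[10]=0
i=11: outside box; Z[11]=0
i=12: outside box; Z[12]=0
i=13: outside box; Z[13]=0
i=14: outside box; Z[14]=0
i=15: outside box; Z[15]=0
i=16: outside box; Z[16]=0
i=17: outside box; Z[17]=0
i=18: outside box; Z[18]=0
i=19: outside box; Z[19]=0
i=20: outside box; Z[20]=1 scan→box=[20,21)
i=21: outside box; Z[21]=0
i=22: outside box; Z[22]=0
i=23: outside box; Z[23]=0
i=24: outside box; Z[24]=0
i=25: outside box; Z[25]=0
i=26: outside box; Z[26]=0
i=27: outside box; Z[27]=0
i=28: outside box; Z[28]=0
i=29: outside box; Z[29]=3 scan→box=[29,32)
i=30: min(r-i=2, Z[1]=0)=0; Z[30]=0
i=31: min(r-i=1, Z[2]=0)=0; Z[31]=0
i=32: outside box; Z[32]=0
i=33: outside box; Z[33]=0
i=34: outside box; Z[34]=0
i=35: outside box; Z[35]=0

[36, 0, 0, 0, 1, 3, 0, 0, 0, 0, 0, 0, 0, 0, 0, 0, 0, 0, 0, 0, 1, 0, 0, 0, 0, 0, 0, 0, 0, 3, 0, 0, 0, 0, 0, 0]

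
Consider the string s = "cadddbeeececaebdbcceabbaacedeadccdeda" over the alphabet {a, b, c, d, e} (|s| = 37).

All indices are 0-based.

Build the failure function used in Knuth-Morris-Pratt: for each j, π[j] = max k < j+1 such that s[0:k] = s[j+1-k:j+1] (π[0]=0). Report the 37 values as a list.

π[0] = 0
j=1 s[j]='a': π[1]=0 (border '')
j=2 s[j]='d': π[2]=0 (border '')
j=3 s[j]='d': π[3]=0 (border '')
j=4 s[j]='d': π[4]=0 (border '')
j=5 s[j]='b': π[5]=0 (border '')
j=6 s[j]='e': π[6]=0 (border '')
j=7 s[j]='e': π[7]=0 (border '')
j=8 s[j]='e': π[8]=0 (border '')
j=9 s[j]='c': π[9]=1 (border 'c')
j=10 s[j]='e': k: 1→0; π[10]=0 (border '')
j=11 s[j]='c': π[11]=1 (border 'c')
j=12 s[j]='a': π[12]=2 (border 'ca')
j=13 s[j]='e': k: 2→0; π[13]=0 (border '')
j=14 s[j]='b': π[14]=0 (border '')
j=15 s[j]='d': π[15]=0 (border '')
j=16 s[j]='b': π[16]=0 (border '')
j=17 s[j]='c': π[17]=1 (border 'c')
j=18 s[j]='c': k: 1→0; π[18]=1 (border 'c')
j=19 s[j]='e': k: 1→0; π[19]=0 (border '')
j=20 s[j]='a': π[20]=0 (border '')
j=21 s[j]='b': π[21]=0 (border '')
j=22 s[j]='b': π[22]=0 (border '')
j=23 s[j]='a': π[23]=0 (border '')
j=24 s[j]='a': π[24]=0 (border '')
j=25 s[j]='c': π[25]=1 (border 'c')
j=26 s[j]='e': k: 1→0; π[26]=0 (border '')
j=27 s[j]='d': π[27]=0 (border '')
j=28 s[j]='e': π[28]=0 (border '')
j=29 s[j]='a': π[29]=0 (border '')
j=30 s[j]='d': π[30]=0 (border '')
j=31 s[j]='c': π[31]=1 (border 'c')
j=32 s[j]='c': k: 1→0; π[32]=1 (border 'c')
j=33 s[j]='d': k: 1→0; π[33]=0 (border '')
j=34 s[j]='e': π[34]=0 (border '')
j=35 s[j]='d': π[35]=0 (border '')
j=36 s[j]='a': π[36]=0 (border '')

[0, 0, 0, 0, 0, 0, 0, 0, 0, 1, 0, 1, 2, 0, 0, 0, 0, 1, 1, 0, 0, 0, 0, 0, 0, 1, 0, 0, 0, 0, 0, 1, 1, 0, 0, 0, 0]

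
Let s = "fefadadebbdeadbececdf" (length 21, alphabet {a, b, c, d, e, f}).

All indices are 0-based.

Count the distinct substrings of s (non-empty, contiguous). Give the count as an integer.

212

rank→(start, suffix):
  0 → (3, 'adadebbdeadbececdf')
  1 → (12, 'adbececdf')
  2 → (5, 'adebbdeadbececdf')
  3 → (8, 'bbdeadbececdf')
  4 → (9, 'bdeadbececdf')
  5 → (14, 'bececdf')
  6 → (18, 'cdf')
  7 → (16, 'cecdf')
  8 → (4, 'dadebbdeadbececdf')
  9 → (13, 'dbececdf')
  10 → (10, 'deadbececdf')
  11 → (6, 'debbdeadbececdf')
  12 → (19, 'df')
  13 → (11, 'eadbececdf')
  14 → (7, 'ebbdeadbececdf')
  15 → (17, 'ecdf')
  16 → (15, 'ececdf')
  17 → (1, 'efadadebbdeadbececdf')
  18 → (20, 'f')
  19 → (2, 'fadadebbdeadbececdf')
  20 → (0, 'fefadadebbdeadbececdf')

SA = [3, 12, 5, 8, 9, 14, 18, 16, 4, 13, 10, 6, 19, 11, 7, 17, 15, 1, 20, 2, 0]
[i] adj suffixes → lcp
  [1] 3/12 → 2 ('ad')
  [2] 12/5 → 2 ('ad')
  [3] 5/8 → 0 ('')
  [4] 8/9 → 1 ('b')
  [5] 9/14 → 1 ('b')
  [6] 14/18 → 0 ('')
  [7] 18/16 → 1 ('c')
  [8] 16/4 → 0 ('')
  [9] 4/13 → 1 ('d')
  [10] 13/10 → 1 ('d')
  [11] 10/6 → 2 ('de')
  [12] 6/19 → 1 ('d')
  [13] 19/11 → 0 ('')
  [14] 11/7 → 1 ('e')
  [15] 7/17 → 1 ('e')
  [16] 17/15 → 2 ('ec')
  [17] 15/1 → 1 ('e')
  [18] 1/20 → 0 ('')
  [19] 20/2 → 1 ('f')
  [20] 2/0 → 1 ('f')

n(n+1)/2 = 21·22/2 = 231
Σ LCP = 0 + 2 + 2 + 0 + 1 + 1 + 0 + 1 + 0 + 1 + 1 + 2 + 1 + 0 + 1 + 1 + 2 + 1 + 0 + 1 + 1 = 19
distinct = 231 − 19 = 212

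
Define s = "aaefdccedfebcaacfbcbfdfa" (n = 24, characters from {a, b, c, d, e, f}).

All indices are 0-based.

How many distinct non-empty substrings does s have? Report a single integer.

rank→(start, suffix):
  0 → (23, 'a')
  1 → (13, 'aacfbcbfdfa')
  2 → (0, 'aaefdccedfebcaacfbcbfdfa')
  3 → (14, 'acfbcbfdfa')
  4 → (1, 'aefdccedfebcaacfbcbfdfa')
  5 → (11, 'bcaacfbcbfdfa')
  6 → (17, 'bcbfdfa')
  7 → (19, 'bfdfa')
  8 → (12, 'caacfbcbfdfa')
  9 → (18, 'cbfdfa')
  10 → (5, 'ccedfebcaacfbcbfdfa')
  11 → (6, 'cedfebcaacfbcbfdfa')
  12 → (15, 'cfbcbfdfa')
  13 → (4, 'dccedfebcaacfbcbfdfa')
  14 → (21, 'dfa')
  15 → (8, 'dfebcaacfbcbfdfa')
  16 → (10, 'ebcaacfbcbfdfa')
  17 → (7, 'edfebcaacfbcbfdfa')
  18 → (2, 'efdccedfebcaacfbcbfdfa')
  19 → (22, 'fa')
  20 → (16, 'fbcbfdfa')
  21 → (3, 'fdccedfebcaacfbcbfdfa')
  22 → (20, 'fdfa')
  23 → (9, 'febcaacfbcbfdfa')

SA = [23, 13, 0, 14, 1, 11, 17, 19, 12, 18, 5, 6, 15, 4, 21, 8, 10, 7, 2, 22, 16, 3, 20, 9]
i: (SA[i-1],SA[i]) lcp shared
  1: (23,13) 1 'a'
  2: (13,0) 2 'aa'
  3: (0,14) 1 'a'
  4: (14,1) 1 'a'
  5: (1,11) 0 ''
  6: (11,17) 2 'bc'
  7: (17,19) 1 'b'
  8: (19,12) 0 ''
  9: (12,18) 1 'c'
  10: (18,5) 1 'c'
  11: (5,6) 1 'c'
  12: (6,15) 1 'c'
  13: (15,4) 0 ''
  14: (4,21) 1 'd'
  15: (21,8) 2 'df'
  16: (8,10) 0 ''
  17: (10,7) 1 'e'
  18: (7,2) 1 'e'
  19: (2,22) 0 ''
  20: (22,16) 1 'f'
  21: (16,3) 1 'f'
  22: (3,20) 2 'fd'
  23: (20,9) 1 'f'

n(n+1)/2 = 24·25/2 = 300
Σ LCP = 0 + 1 + 2 + 1 + 1 + 0 + 2 + 1 + 0 + 1 + 1 + 1 + 1 + 0 + 1 + 2 + 0 + 1 + 1 + 0 + 1 + 1 + 2 + 1 = 22
distinct = 300 − 22 = 278

278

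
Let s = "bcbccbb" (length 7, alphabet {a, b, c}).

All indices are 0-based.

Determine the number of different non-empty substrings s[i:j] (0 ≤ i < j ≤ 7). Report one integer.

21

sorted suffixes:
  #0 SA[0]=6  'b'
  #1 SA[1]=5  'bb'
  #2 SA[2]=0  'bcbccbb'
  #3 SA[3]=2  'bccbb'
  #4 SA[4]=4  'cbb'
  #5 SA[5]=1  'cbccbb'
  #6 SA[6]=3  'ccbb'

SA = [6, 5, 0, 2, 4, 1, 3]
rank  pair      lcp
   1  s[6:],s[5:]  1  'b'
   2  s[5:],s[0:]  1  'b'
   3  s[0:],s[2:]  2  'bc'
   4  s[2:],s[4:]  0  ''
   5  s[4:],s[1:]  2  'cb'
   6  s[1:],s[3:]  1  'c'

n(n+1)/2 = 7·8/2 = 28
Σ LCP = 0 + 1 + 1 + 2 + 0 + 2 + 1 = 7
distinct = 28 − 7 = 21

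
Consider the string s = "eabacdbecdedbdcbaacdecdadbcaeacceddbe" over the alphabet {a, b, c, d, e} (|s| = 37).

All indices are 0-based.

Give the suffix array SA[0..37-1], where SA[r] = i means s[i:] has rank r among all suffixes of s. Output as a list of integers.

[16, 1, 29, 3, 17, 23, 27, 15, 2, 25, 12, 35, 6, 26, 14, 30, 21, 4, 18, 8, 31, 22, 24, 11, 34, 5, 13, 33, 19, 9, 36, 0, 28, 20, 7, 10, 32]

rank→(start, suffix):
  0 → (16, 'aacdecdadbcaeacceddbe')
  1 → (1, 'abacdbecdedbdcbaacdecdadbcaeacceddbe')
  2 → (29, 'acceddbe')
  3 → (3, 'acdbecdedbdcbaacdecdadbcaeacceddbe')
  4 → (17, 'acdecdadbcaeacceddbe')
  5 → (23, 'adbcaeacceddbe')
  6 → (27, 'aeacceddbe')
  7 → (15, 'baacdecdadbcaeacceddbe')
  8 → (2, 'bacdbecdedbdcbaacdecdadbcaeacceddbe')
  9 → (25, 'bcaeacceddbe')
  10 → (12, 'bdcbaacdecdadbcaeacceddbe')
  11 → (35, 'be')
  12 → (6, 'becdedbdcbaacdecdadbcaeacceddbe')
  13 → (26, 'caeacceddbe')
  14 → (14, 'cbaacdecdadbcaeacceddbe')
  15 → (30, 'cceddbe')
  16 → (21, 'cdadbcaeacceddbe')
  17 → (4, 'cdbecdedbdcbaacdecdadbcaeacceddbe')
  18 → (18, 'cdecdadbcaeacceddbe')
  19 → (8, 'cdedbdcbaacdecdadbcaeacceddbe')
  20 → (31, 'ceddbe')
  21 → (22, 'dadbcaeacceddbe')
  22 → (24, 'dbcaeacceddbe')
  23 → (11, 'dbdcbaacdecdadbcaeacceddbe')
  24 → (34, 'dbe')
  25 → (5, 'dbecdedbdcbaacdecdadbcaeacceddbe')
  26 → (13, 'dcbaacdecdadbcaeacceddbe')
  27 → (33, 'ddbe')
  28 → (19, 'decdadbcaeacceddbe')
  29 → (9, 'dedbdcbaacdecdadbcaeacceddbe')
  30 → (36, 'e')
  31 → (0, 'eabacdbecdedbdcbaacdecdadbcaeacceddbe')
  32 → (28, 'eacceddbe')
  33 → (20, 'ecdadbcaeacceddbe')
  34 → (7, 'ecdedbdcbaacdecdadbcaeacceddbe')
  35 → (10, 'edbdcbaacdecdadbcaeacceddbe')
  36 → (32, 'eddbe')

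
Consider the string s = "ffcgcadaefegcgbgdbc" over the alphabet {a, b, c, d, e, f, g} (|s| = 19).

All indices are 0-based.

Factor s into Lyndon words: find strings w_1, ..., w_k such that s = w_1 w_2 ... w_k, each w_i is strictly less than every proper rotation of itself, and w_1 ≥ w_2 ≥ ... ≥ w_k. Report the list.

emit factor 1: 'f' (i=0, period=1)
emit factor 2: 'f' (i=1, period=1)
emit factor 3: 'cg' (i=2, period=2)
emit factor 4: 'c' (i=4, period=1)
emit factor 5: 'adaefegcgbgdbc' (i=5, period=14)

["f", "f", "cg", "c", "adaefegcgbgdbc"]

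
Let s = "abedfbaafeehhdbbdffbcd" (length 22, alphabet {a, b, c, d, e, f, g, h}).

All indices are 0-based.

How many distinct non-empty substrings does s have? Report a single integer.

sorted suffixes:
  #0 SA[0]=6  'aafeehhdbbdffbcd'
  #1 SA[1]=0  'abedfbaafeehhdbbdffbcd'
  #2 SA[2]=7  'afeehhdbbdffbcd'
  #3 SA[3]=5  'baafeehhdbbdffbcd'
  #4 SA[4]=14  'bbdffbcd'
  #5 SA[5]=19  'bcd'
  #6 SA[6]=15  'bdffbcd'
  #7 SA[7]=1  'bedfbaafeehhdbbdffbcd'
  #8 SA[8]=20  'cd'
  #9 SA[9]=21  'd'
  #10 SA[10]=13  'dbbdffbcd'
  #11 SA[11]=3  'dfbaafeehhdbbdffbcd'
  #12 SA[12]=16  'dffbcd'
  #13 SA[13]=2  'edfbaafeehhdbbdffbcd'
  #14 SA[14]=9  'eehhdbbdffbcd'
  #15 SA[15]=10  'ehhdbbdffbcd'
  #16 SA[16]=4  'fbaafeehhdbbdffbcd'
  #17 SA[17]=18  'fbcd'
  #18 SA[18]=8  'feehhdbbdffbcd'
  #19 SA[19]=17  'ffbcd'
  #20 SA[20]=12  'hdbbdffbcd'
  #21 SA[21]=11  'hhdbbdffbcd'

SA = [6, 0, 7, 5, 14, 19, 15, 1, 20, 21, 13, 3, 16, 2, 9, 10, 4, 18, 8, 17, 12, 11]
[i] adj suffixes → lcp
  [1] 6/0 → 1 ('a')
  [2] 0/7 → 1 ('a')
  [3] 7/5 → 0 ('')
  [4] 5/14 → 1 ('b')
  [5] 14/19 → 1 ('b')
  [6] 19/15 → 1 ('b')
  [7] 15/1 → 1 ('b')
  [8] 1/20 → 0 ('')
  [9] 20/21 → 0 ('')
  [10] 21/13 → 1 ('d')
  [11] 13/3 → 1 ('d')
  [12] 3/16 → 2 ('df')
  [13] 16/2 → 0 ('')
  [14] 2/9 → 1 ('e')
  [15] 9/10 → 1 ('e')
  [16] 10/4 → 0 ('')
  [17] 4/18 → 2 ('fb')
  [18] 18/8 → 1 ('f')
  [19] 8/17 → 1 ('f')
  [20] 17/12 → 0 ('')
  [21] 12/11 → 1 ('h')

n(n+1)/2 = 22·23/2 = 253
Σ LCP = 0 + 1 + 1 + 0 + 1 + 1 + 1 + 1 + 0 + 0 + 1 + 1 + 2 + 0 + 1 + 1 + 0 + 2 + 1 + 1 + 0 + 1 = 17
distinct = 253 − 17 = 236

236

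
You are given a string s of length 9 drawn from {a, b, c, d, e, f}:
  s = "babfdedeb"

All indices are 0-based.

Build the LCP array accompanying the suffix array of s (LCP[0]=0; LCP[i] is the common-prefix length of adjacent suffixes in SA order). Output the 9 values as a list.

sorted suffixes:
  #0 SA[0]=1  'abfdedeb'
  #1 SA[1]=8  'b'
  #2 SA[2]=0  'babfdedeb'
  #3 SA[3]=2  'bfdedeb'
  #4 SA[4]=6  'deb'
  #5 SA[5]=4  'dedeb'
  #6 SA[6]=7  'eb'
  #7 SA[7]=5  'edeb'
  #8 SA[8]=3  'fdedeb'

SA = [1, 8, 0, 2, 6, 4, 7, 5, 3]
i: (SA[i-1],SA[i]) lcp shared
  1: (1,8) 0 ''
  2: (8,0) 1 'b'
  3: (0,2) 1 'b'
  4: (2,6) 0 ''
  5: (6,4) 2 'de'
  6: (4,7) 0 ''
  7: (7,5) 1 'e'
  8: (5,3) 0 ''

[0, 0, 1, 1, 0, 2, 0, 1, 0]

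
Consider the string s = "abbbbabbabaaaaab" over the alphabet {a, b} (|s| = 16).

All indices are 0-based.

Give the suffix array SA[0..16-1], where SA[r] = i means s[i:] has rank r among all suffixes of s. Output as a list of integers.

[10, 11, 12, 13, 14, 8, 5, 0, 15, 9, 7, 4, 6, 3, 2, 1]

sorted suffixes:
  #0 SA[0]=10  'aaaaab'
  #1 SA[1]=11  'aaaab'
  #2 SA[2]=12  'aaab'
  #3 SA[3]=13  'aab'
  #4 SA[4]=14  'ab'
  #5 SA[5]=8  'abaaaaab'
  #6 SA[6]=5  'abbabaaaaab'
  #7 SA[7]=0  'abbbbabbabaaaaab'
  #8 SA[8]=15  'b'
  #9 SA[9]=9  'baaaaab'
  #10 SA[10]=7  'babaaaaab'
  #11 SA[11]=4  'babbabaaaaab'
  #12 SA[12]=6  'bbabaaaaab'
  #13 SA[13]=3  'bbabbabaaaaab'
  #14 SA[14]=2  'bbbabbabaaaaab'
  #15 SA[15]=1  'bbbbabbabaaaaab'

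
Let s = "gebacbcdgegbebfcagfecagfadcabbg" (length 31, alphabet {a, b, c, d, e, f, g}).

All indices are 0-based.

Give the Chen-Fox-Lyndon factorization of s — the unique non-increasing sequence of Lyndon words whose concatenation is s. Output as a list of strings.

emit factor 1: 'g' (i=0, period=1)
emit factor 2: 'e' (i=1, period=1)
emit factor 3: 'b' (i=2, period=1)
emit factor 4: 'acbcdgegbebfcagfecagfadc' (i=3, period=24)
emit factor 5: 'abbg' (i=27, period=4)

["g", "e", "b", "acbcdgegbebfcagfecagfadc", "abbg"]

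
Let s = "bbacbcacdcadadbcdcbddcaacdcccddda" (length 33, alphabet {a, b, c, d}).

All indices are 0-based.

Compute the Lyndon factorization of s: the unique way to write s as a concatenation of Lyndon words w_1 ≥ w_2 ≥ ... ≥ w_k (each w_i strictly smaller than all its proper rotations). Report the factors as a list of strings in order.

emit factor 1: 'b' (i=0, period=1)
emit factor 2: 'b' (i=1, period=1)
emit factor 3: 'acbcacdcadadbcdcbddc' (i=2, period=20)
emit factor 4: 'aacdcccddd' (i=22, period=10)
emit factor 5: 'a' (i=32, period=1)

["b", "b", "acbcacdcadadbcdcbddc", "aacdcccddd", "a"]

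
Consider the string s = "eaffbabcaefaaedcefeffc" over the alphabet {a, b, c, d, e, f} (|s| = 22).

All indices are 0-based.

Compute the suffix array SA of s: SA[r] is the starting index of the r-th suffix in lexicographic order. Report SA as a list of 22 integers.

[11, 5, 12, 8, 1, 4, 6, 21, 7, 15, 14, 0, 13, 9, 16, 18, 10, 3, 20, 17, 2, 19]

rank | idx | suffix
   0 |  11 | aaedcefeffc
   1 |   5 | abcaefaaedcefeffc
   2 |  12 | aedcefeffc
   3 |   8 | aefaaedcefeffc
   4 |   1 | affbabcaefaaedcefeffc
   5 |   4 | babcaefaaedcefeffc
   6 |   6 | bcaefaaedcefeffc
   7 |  21 | c
   8 |   7 | caefaaedcefeffc
   9 |  15 | cefeffc
  10 |  14 | dcefeffc
  11 |   0 | eaffbabcaefaaedcefeffc
  12 |  13 | edcefeffc
  13 |   9 | efaaedcefeffc
  14 |  16 | efeffc
  15 |  18 | effc
  16 |  10 | faaedcefeffc
  17 |   3 | fbabcaefaaedcefeffc
  18 |  20 | fc
  19 |  17 | feffc
  20 |   2 | ffbabcaefaaedcefeffc
  21 |  19 | ffc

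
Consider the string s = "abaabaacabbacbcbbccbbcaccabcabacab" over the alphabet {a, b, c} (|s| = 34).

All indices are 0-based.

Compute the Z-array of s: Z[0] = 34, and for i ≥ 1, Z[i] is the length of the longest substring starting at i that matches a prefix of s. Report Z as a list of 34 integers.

[34, 0, 1, 4, 0, 1, 1, 0, 2, 0, 0, 1, 0, 0, 0, 0, 0, 0, 0, 0, 0, 0, 1, 0, 0, 2, 0, 0, 3, 0, 1, 0, 2, 0]

Z[0]=34
i=1: i≥r, start 0; Z[1]=0
i=2: i≥r, start 0; Z[2]=1 grow→box=[2,3)
i=3: i≥r, start 0; Z[3]=4 grow→box=[3,7)
i=4: min(r-i=3, Z[1]=0)=0; Z[4]=0
i=5: min(r-i=2, Z[2]=1)=1; Z[5]=1
i=6: min(r-i=1, Z[3]=4)=1; Z[6]=1
i=7: i≥r, start 0; Z[7]=0
i=8: i≥r, start 0; Z[8]=2 grow→box=[8,10)
i=9: min(r-i=1, Z[1]=0)=0; Z[9]=0
i=10: i≥r, start 0; Z[10]=0
i=11: i≥r, start 0; Z[11]=1 grow→box=[11,12)
i=12: i≥r, start 0; Z[12]=0
i=13: i≥r, start 0; Z[13]=0
i=14: i≥r, start 0; Z[14]=0
i=15: i≥r, start 0; Z[15]=0
i=16: i≥r, start 0; Z[16]=0
i=17: i≥r, start 0; Z[17]=0
i=18: i≥r, start 0; Z[18]=0
i=19: i≥r, start 0; Z[19]=0
i=20: i≥r, start 0; Z[20]=0
i=21: i≥r, start 0; Z[21]=0
i=22: i≥r, start 0; Z[22]=1 grow→box=[22,23)
i=23: i≥r, start 0; Z[23]=0
i=24: i≥r, start 0; Z[24]=0
i=25: i≥r, start 0; Z[25]=2 grow→box=[25,27)
i=26: min(r-i=1, Z[1]=0)=0; Z[26]=0
i=27: i≥r, start 0; Z[27]=0
i=28: i≥r, start 0; Z[28]=3 grow→box=[28,31)
i=29: min(r-i=2, Z[1]=0)=0; Z[29]=0
i=30: min(r-i=1, Z[2]=1)=1; Z[30]=1
i=31: i≥r, start 0; Z[31]=0
i=32: i≥r, start 0; Z[32]=2 grow→box=[32,34)
i=33: min(r-i=1, Z[1]=0)=0; Z[33]=0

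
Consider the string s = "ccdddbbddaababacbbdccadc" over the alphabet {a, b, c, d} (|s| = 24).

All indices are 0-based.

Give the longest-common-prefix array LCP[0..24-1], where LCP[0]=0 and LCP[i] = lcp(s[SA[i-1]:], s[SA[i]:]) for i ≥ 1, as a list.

sorted suffixes:
  #0 SA[0]=9  'aababacbbdccadc'
  #1 SA[1]=10  'ababacbbdccadc'
  #2 SA[2]=12  'abacbbdccadc'
  #3 SA[3]=14  'acbbdccadc'
  #4 SA[4]=21  'adc'
  #5 SA[5]=11  'babacbbdccadc'
  #6 SA[6]=13  'bacbbdccadc'
  #7 SA[7]=16  'bbdccadc'
  #8 SA[8]=5  'bbddaababacbbdccadc'
  #9 SA[9]=17  'bdccadc'
  #10 SA[10]=6  'bddaababacbbdccadc'
  #11 SA[11]=23  'c'
  #12 SA[12]=20  'cadc'
  #13 SA[13]=15  'cbbdccadc'
  #14 SA[14]=19  'ccadc'
  #15 SA[15]=0  'ccdddbbddaababacbbdccadc'
  #16 SA[16]=1  'cdddbbddaababacbbdccadc'
  #17 SA[17]=8  'daababacbbdccadc'
  #18 SA[18]=4  'dbbddaababacbbdccadc'
  #19 SA[19]=22  'dc'
  #20 SA[20]=18  'dccadc'
  #21 SA[21]=7  'ddaababacbbdccadc'
  #22 SA[22]=3  'ddbbddaababacbbdccadc'
  #23 SA[23]=2  'dddbbddaababacbbdccadc'

SA = [9, 10, 12, 14, 21, 11, 13, 16, 5, 17, 6, 23, 20, 15, 19, 0, 1, 8, 4, 22, 18, 7, 3, 2]
rank  pair      lcp
   1  s[9:],s[10:]  1  'a'
   2  s[10:],s[12:]  3  'aba'
   3  s[12:],s[14:]  1  'a'
   4  s[14:],s[21:]  1  'a'
   5  s[21:],s[11:]  0  ''
   6  s[11:],s[13:]  2  'ba'
   7  s[13:],s[16:]  1  'b'
   8  s[16:],s[5:]  3  'bbd'
   9  s[5:],s[17:]  1  'b'
  10  s[17:],s[6:]  2  'bd'
  11  s[6:],s[23:]  0  ''
  12  s[23:],s[20:]  1  'c'
  13  s[20:],s[15:]  1  'c'
  14  s[15:],s[19:]  1  'c'
  15  s[19:],s[0:]  2  'cc'
  16  s[0:],s[1:]  1  'c'
  17  s[1:],s[8:]  0  ''
  18  s[8:],s[4:]  1  'd'
  19  s[4:],s[22:]  1  'd'
  20  s[22:],s[18:]  2  'dc'
  21  s[18:],s[7:]  1  'd'
  22  s[7:],s[3:]  2  'dd'
  23  s[3:],s[2:]  2  'dd'

[0, 1, 3, 1, 1, 0, 2, 1, 3, 1, 2, 0, 1, 1, 1, 2, 1, 0, 1, 1, 2, 1, 2, 2]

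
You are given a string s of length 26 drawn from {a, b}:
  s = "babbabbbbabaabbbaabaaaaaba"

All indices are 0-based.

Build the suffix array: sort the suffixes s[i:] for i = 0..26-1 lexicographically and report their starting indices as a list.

[25, 19, 20, 21, 22, 16, 11, 23, 17, 9, 1, 12, 4, 24, 18, 15, 10, 8, 0, 3, 14, 7, 2, 13, 6, 5]

rank | idx | suffix
   0 |  25 | a
   1 |  19 | aaaaaba
   2 |  20 | aaaaba
   3 |  21 | aaaba
   4 |  22 | aaba
   5 |  16 | aabaaaaaba
   6 |  11 | aabbbaabaaaaaba
   7 |  23 | aba
   8 |  17 | abaaaaaba
   9 |   9 | abaabbbaabaaaaaba
  10 |   1 | abbabbbbabaabbbaabaaaaaba
  11 |  12 | abbbaabaaaaaba
  12 |   4 | abbbbabaabbbaabaaaaaba
  13 |  24 | ba
  14 |  18 | baaaaaba
  15 |  15 | baabaaaaaba
  16 |  10 | baabbbaabaaaaaba
  17 |   8 | babaabbbaabaaaaaba
  18 |   0 | babbabbbbabaabbbaabaaaaaba
  19 |   3 | babbbbabaabbbaabaaaaaba
  20 |  14 | bbaabaaaaaba
  21 |   7 | bbabaabbbaabaaaaaba
  22 |   2 | bbabbbbabaabbbaabaaaaaba
  23 |  13 | bbbaabaaaaaba
  24 |   6 | bbbabaabbbaabaaaaaba
  25 |   5 | bbbbabaabbbaabaaaaaba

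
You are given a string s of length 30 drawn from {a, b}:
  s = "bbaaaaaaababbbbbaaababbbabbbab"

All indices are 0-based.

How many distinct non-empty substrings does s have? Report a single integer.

rank→(start, suffix):
  0 → (2, 'aaaaaaababbbbbaaababbbabbbab')
  1 → (3, 'aaaaaababbbbbaaababbbabbbab')
  2 → (4, 'aaaaababbbbbaaababbbabbbab')
  3 → (5, 'aaaababbbbbaaababbbabbbab')
  4 → (16, 'aaababbbabbbab')
  5 → (6, 'aaababbbbbaaababbbabbbab')
  6 → (17, 'aababbbabbbab')
  7 → (7, 'aababbbbbaaababbbabbbab')
  8 → (28, 'ab')
  9 → (18, 'ababbbabbbab')
  10 → (8, 'ababbbbbaaababbbabbbab')
  11 → (24, 'abbbab')
  12 → (20, 'abbbabbbab')
  13 → (10, 'abbbbbaaababbbabbbab')
  14 → (29, 'b')
  15 → (1, 'baaaaaaababbbbbaaababbbabbbab')
  16 → (15, 'baaababbbabbbab')
  17 → (27, 'bab')
  18 → (23, 'babbbab')
  19 → (19, 'babbbabbbab')
  20 → (9, 'babbbbbaaababbbabbbab')
  21 → (0, 'bbaaaaaaababbbbbaaababbbabbbab')
  22 → (14, 'bbaaababbbabbbab')
  23 → (26, 'bbab')
  24 → (22, 'bbabbbab')
  25 → (13, 'bbbaaababbbabbbab')
  26 → (25, 'bbbab')
  27 → (21, 'bbbabbbab')
  28 → (12, 'bbbbaaababbbabbbab')
  29 → (11, 'bbbbbaaababbbabbbab')

SA = [2, 3, 4, 5, 16, 6, 17, 7, 28, 18, 8, 24, 20, 10, 29, 1, 15, 27, 23, 19, 9, 0, 14, 26, 22, 13, 25, 21, 12, 11]
rank  pair      lcp
   1  s[2:],s[3:]  6  'aaaaaa'
   2  s[3:],s[4:]  5  'aaaaa'
   3  s[4:],s[5:]  4  'aaaa'
   4  s[5:],s[16:]  3  'aaa'
   5  s[16:],s[6:]  8  'aaababbb'
   6  s[6:],s[17:]  2  'aa'
   7  s[17:],s[7:]  7  'aababbb'
   8  s[7:],s[28:]  1  'a'
   9  s[28:],s[18:]  2  'ab'
  10  s[18:],s[8:]  6  'ababbb'
  11  s[8:],s[24:]  2  'ab'
  12  s[24:],s[20:]  6  'abbbab'
  13  s[20:],s[10:]  4  'abbb'
  14  s[10:],s[29:]  0  ''
  15  s[29:],s[1:]  1  'b'
  16  s[1:],s[15:]  4  'baaa'
  17  s[15:],s[27:]  2  'ba'
  18  s[27:],s[23:]  3  'bab'
  19  s[23:],s[19:]  7  'babbbab'
  20  s[19:],s[9:]  5  'babbb'
  21  s[9:],s[0:]  1  'b'
  22  s[0:],s[14:]  5  'bbaaa'
  23  s[14:],s[26:]  3  'bba'
  24  s[26:],s[22:]  4  'bbab'
  25  s[22:],s[13:]  2  'bb'
  26  s[13:],s[25:]  4  'bbba'
  27  s[25:],s[21:]  5  'bbbab'
  28  s[21:],s[12:]  3  'bbb'
  29  s[12:],s[11:]  4  'bbbb'

n(n+1)/2 = 30·31/2 = 465
Σ LCP = 0 + 6 + 5 + 4 + 3 + 8 + 2 + 7 + 1 + 2 + 6 + 2 + 6 + 4 + 0 + 1 + 4 + 2 + 3 + 7 + 5 + 1 + 5 + 3 + 4 + 2 + 4 + 5 + 3 + 4 = 109
distinct = 465 − 109 = 356

356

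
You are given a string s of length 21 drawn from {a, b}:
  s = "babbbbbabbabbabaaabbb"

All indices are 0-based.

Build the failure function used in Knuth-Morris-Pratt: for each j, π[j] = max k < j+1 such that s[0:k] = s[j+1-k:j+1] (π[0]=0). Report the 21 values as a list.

[0, 0, 1, 1, 1, 1, 1, 2, 3, 4, 2, 3, 4, 2, 3, 2, 0, 0, 1, 1, 1]

π[0] = 0
j=1 s[j]='a': π[1]=0 (border '')
j=2 s[j]='b': π[2]=1 (border 'b')
j=3 s[j]='b': k: 1→0; π[3]=1 (border 'b')
j=4 s[j]='b': k: 1→0; π[4]=1 (border 'b')
j=5 s[j]='b': k: 1→0; π[5]=1 (border 'b')
j=6 s[j]='b': k: 1→0; π[6]=1 (border 'b')
j=7 s[j]='a': π[7]=2 (border 'ba')
j=8 s[j]='b': π[8]=3 (border 'bab')
j=9 s[j]='b': π[9]=4 (border 'babb')
j=10 s[j]='a': k: 4→1; π[10]=2 (border 'ba')
j=11 s[j]='b': π[11]=3 (border 'bab')
j=12 s[j]='b': π[12]=4 (border 'babb')
j=13 s[j]='a': k: 4→1; π[13]=2 (border 'ba')
j=14 s[j]='b': π[14]=3 (border 'bab')
j=15 s[j]='a': k: 3→1; π[15]=2 (border 'ba')
j=16 s[j]='a': k: 2→0; π[16]=0 (border '')
j=17 s[j]='a': π[17]=0 (border '')
j=18 s[j]='b': π[18]=1 (border 'b')
j=19 s[j]='b': k: 1→0; π[19]=1 (border 'b')
j=20 s[j]='b': k: 1→0; π[20]=1 (border 'b')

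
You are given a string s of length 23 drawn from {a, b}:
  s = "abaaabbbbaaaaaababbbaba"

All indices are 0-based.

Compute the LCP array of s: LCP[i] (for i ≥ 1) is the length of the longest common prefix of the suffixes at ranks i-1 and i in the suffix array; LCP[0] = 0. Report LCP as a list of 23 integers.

[0, 1, 5, 4, 3, 4, 2, 3, 1, 3, 3, 2, 4, 0, 2, 4, 2, 3, 1, 3, 2, 4, 3]

rank→(start, suffix):
  0 → (22, 'a')
  1 → (9, 'aaaaaababbbaba')
  2 → (10, 'aaaaababbbaba')
  3 → (11, 'aaaababbbaba')
  4 → (12, 'aaababbbaba')
  5 → (2, 'aaabbbbaaaaaababbbaba')
  6 → (13, 'aababbbaba')
  7 → (3, 'aabbbbaaaaaababbbaba')
  8 → (20, 'aba')
  9 → (0, 'abaaabbbbaaaaaababbbaba')
  10 → (14, 'ababbbaba')
  11 → (16, 'abbbaba')
  12 → (4, 'abbbbaaaaaababbbaba')
  13 → (21, 'ba')
  14 → (8, 'baaaaaababbbaba')
  15 → (1, 'baaabbbbaaaaaababbbaba')
  16 → (19, 'baba')
  17 → (15, 'babbbaba')
  18 → (7, 'bbaaaaaababbbaba')
  19 → (18, 'bbaba')
  20 → (6, 'bbbaaaaaababbbaba')
  21 → (17, 'bbbaba')
  22 → (5, 'bbbbaaaaaababbbaba')

SA = [22, 9, 10, 11, 12, 2, 13, 3, 20, 0, 14, 16, 4, 21, 8, 1, 19, 15, 7, 18, 6, 17, 5]
[i] adj suffixes → lcp
  [1] 22/9 → 1 ('a')
  [2] 9/10 → 5 ('aaaaa')
  [3] 10/11 → 4 ('aaaa')
  [4] 11/12 → 3 ('aaa')
  [5] 12/2 → 4 ('aaab')
  [6] 2/13 → 2 ('aa')
  [7] 13/3 → 3 ('aab')
  [8] 3/20 → 1 ('a')
  [9] 20/0 → 3 ('aba')
  [10] 0/14 → 3 ('aba')
  [11] 14/16 → 2 ('ab')
  [12] 16/4 → 4 ('abbb')
  [13] 4/21 → 0 ('')
  [14] 21/8 → 2 ('ba')
  [15] 8/1 → 4 ('baaa')
  [16] 1/19 → 2 ('ba')
  [17] 19/15 → 3 ('bab')
  [18] 15/7 → 1 ('b')
  [19] 7/18 → 3 ('bba')
  [20] 18/6 → 2 ('bb')
  [21] 6/17 → 4 ('bbba')
  [22] 17/5 → 3 ('bbb')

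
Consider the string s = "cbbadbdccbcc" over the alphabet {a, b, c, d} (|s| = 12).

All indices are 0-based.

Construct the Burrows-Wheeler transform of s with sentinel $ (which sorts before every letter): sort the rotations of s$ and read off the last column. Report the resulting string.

cbbccdc$cbdab

rank  rotation       last
    0  $cbbadbdccbcc  c
    1  adbdccbcc$cbb  b
    2  badbdccbcc$cb  b
    3  bbadbdccbcc$c  c
    4  bcc$cbbadbdcc  c
    5  bdccbcc$cbbad  d
    6  c$cbbadbdccbc  c
    7  cbbadbdccbcc$  $
    8  cbcc$cbbadbdc  c
    9  cc$cbbadbdccb  b
   10  ccbcc$cbbadbd  d
   11  dbdccbcc$cbba  a
   12  dccbcc$cbbadb  b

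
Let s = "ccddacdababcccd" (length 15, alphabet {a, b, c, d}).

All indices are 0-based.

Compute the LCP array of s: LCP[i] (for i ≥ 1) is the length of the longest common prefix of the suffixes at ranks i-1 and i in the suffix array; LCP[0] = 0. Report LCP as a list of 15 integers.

[0, 2, 1, 0, 1, 0, 2, 3, 1, 2, 2, 0, 1, 2, 1]

rank→(start, suffix):
  0 → (7, 'ababcccd')
  1 → (9, 'abcccd')
  2 → (4, 'acdababcccd')
  3 → (8, 'babcccd')
  4 → (10, 'bcccd')
  5 → (11, 'cccd')
  6 → (12, 'ccd')
  7 → (0, 'ccddacdababcccd')
  8 → (13, 'cd')
  9 → (5, 'cdababcccd')
  10 → (1, 'cddacdababcccd')
  11 → (14, 'd')
  12 → (6, 'dababcccd')
  13 → (3, 'dacdababcccd')
  14 → (2, 'ddacdababcccd')

SA = [7, 9, 4, 8, 10, 11, 12, 0, 13, 5, 1, 14, 6, 3, 2]
[i] adj suffixes → lcp
  [1] 7/9 → 2 ('ab')
  [2] 9/4 → 1 ('a')
  [3] 4/8 → 0 ('')
  [4] 8/10 → 1 ('b')
  [5] 10/11 → 0 ('')
  [6] 11/12 → 2 ('cc')
  [7] 12/0 → 3 ('ccd')
  [8] 0/13 → 1 ('c')
  [9] 13/5 → 2 ('cd')
  [10] 5/1 → 2 ('cd')
  [11] 1/14 → 0 ('')
  [12] 14/6 → 1 ('d')
  [13] 6/3 → 2 ('da')
  [14] 3/2 → 1 ('d')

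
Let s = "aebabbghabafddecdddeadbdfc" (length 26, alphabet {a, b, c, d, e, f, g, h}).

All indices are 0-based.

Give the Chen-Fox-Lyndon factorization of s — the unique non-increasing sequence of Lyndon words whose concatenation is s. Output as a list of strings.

["aeb", "abbgh", "abafddecdddeadbdfc"]

emit factor 1: 'aeb' (i=0, period=3)
emit factor 2: 'abbgh' (i=3, period=5)
emit factor 3: 'abafddecdddeadbdfc' (i=8, period=18)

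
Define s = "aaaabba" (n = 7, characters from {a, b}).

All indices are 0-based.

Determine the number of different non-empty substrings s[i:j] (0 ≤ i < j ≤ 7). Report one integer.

20

rank | idx | suffix
   0 |   6 | a
   1 |   0 | aaaabba
   2 |   1 | aaabba
   3 |   2 | aabba
   4 |   3 | abba
   5 |   5 | ba
   6 |   4 | bba

SA = [6, 0, 1, 2, 3, 5, 4]
i: (SA[i-1],SA[i]) lcp shared
  1: (6,0) 1 'a'
  2: (0,1) 3 'aaa'
  3: (1,2) 2 'aa'
  4: (2,3) 1 'a'
  5: (3,5) 0 ''
  6: (5,4) 1 'b'

n(n+1)/2 = 7·8/2 = 28
Σ LCP = 0 + 1 + 3 + 2 + 1 + 0 + 1 = 8
distinct = 28 − 8 = 20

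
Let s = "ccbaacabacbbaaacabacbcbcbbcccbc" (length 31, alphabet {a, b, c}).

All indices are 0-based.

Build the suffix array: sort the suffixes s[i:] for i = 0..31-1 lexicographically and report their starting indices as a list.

[12, 3, 13, 6, 16, 4, 14, 8, 18, 11, 2, 7, 17, 10, 24, 29, 22, 20, 25, 30, 5, 15, 1, 9, 23, 28, 21, 19, 0, 27, 26]

sorted suffixes:
  #0 SA[0]=12  'aaacabacbcbcbbcccbc'
  #1 SA[1]=3  'aacabacbbaaacabacbcbcbbcccbc'
  #2 SA[2]=13  'aacabacbcbcbbcccbc'
  #3 SA[3]=6  'abacbbaaacabacbcbcbbcccbc'
  #4 SA[4]=16  'abacbcbcbbcccbc'
  #5 SA[5]=4  'acabacbbaaacabacbcbcbbcccbc'
  #6 SA[6]=14  'acabacbcbcbbcccbc'
  #7 SA[7]=8  'acbbaaacabacbcbcbbcccbc'
  #8 SA[8]=18  'acbcbcbbcccbc'
  #9 SA[9]=11  'baaacabacbcbcbbcccbc'
  #10 SA[10]=2  'baacabacbbaaacabacbcbcbbcccbc'
  #11 SA[11]=7  'bacbbaaacabacbcbcbbcccbc'
  #12 SA[12]=17  'bacbcbcbbcccbc'
  #13 SA[13]=10  'bbaaacabacbcbcbbcccbc'
  #14 SA[14]=24  'bbcccbc'
  #15 SA[15]=29  'bc'
  #16 SA[16]=22  'bcbbcccbc'
  #17 SA[17]=20  'bcbcbbcccbc'
  #18 SA[18]=25  'bcccbc'
  #19 SA[19]=30  'c'
  #20 SA[20]=5  'cabacbbaaacabacbcbcbbcccbc'
  #21 SA[21]=15  'cabacbcbcbbcccbc'
  #22 SA[22]=1  'cbaacabacbbaaacabacbcbcbbcccbc'
  #23 SA[23]=9  'cbbaaacabacbcbcbbcccbc'
  #24 SA[24]=23  'cbbcccbc'
  #25 SA[25]=28  'cbc'
  #26 SA[26]=21  'cbcbbcccbc'
  #27 SA[27]=19  'cbcbcbbcccbc'
  #28 SA[28]=0  'ccbaacabacbbaaacabacbcbcbbcccbc'
  #29 SA[29]=27  'ccbc'
  #30 SA[30]=26  'cccbc'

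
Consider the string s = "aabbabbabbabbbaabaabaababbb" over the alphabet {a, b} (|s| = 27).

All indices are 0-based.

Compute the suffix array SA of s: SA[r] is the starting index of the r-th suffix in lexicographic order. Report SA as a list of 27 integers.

rank | idx | suffix
   0 |  14 | aabaabaababbb
   1 |  17 | aabaababbb
   2 |  20 | aababbb
   3 |   0 | aabbabbabbabbbaabaabaababbb
   4 |  15 | abaabaababbb
   5 |  18 | abaababbb
   6 |  21 | ababbb
   7 |   1 | abbabbabbabbbaabaabaababbb
   8 |   4 | abbabbabbbaabaabaababbb
   9 |   7 | abbabbbaabaabaababbb
  10 |  23 | abbb
  11 |  10 | abbbaabaabaababbb
  12 |  26 | b
  13 |  13 | baabaabaababbb
  14 |  16 | baabaababbb
  15 |  19 | baababbb
  16 |   3 | babbabbabbbaabaabaababbb
  17 |   6 | babbabbbaabaabaababbb
  18 |  22 | babbb
  19 |   9 | babbbaabaabaababbb
  20 |  25 | bb
  21 |  12 | bbaabaabaababbb
  22 |   2 | bbabbabbabbbaabaabaababbb
  23 |   5 | bbabbabbbaabaabaababbb
  24 |   8 | bbabbbaabaabaababbb
  25 |  24 | bbb
  26 |  11 | bbbaabaabaababbb

[14, 17, 20, 0, 15, 18, 21, 1, 4, 7, 23, 10, 26, 13, 16, 19, 3, 6, 22, 9, 25, 12, 2, 5, 8, 24, 11]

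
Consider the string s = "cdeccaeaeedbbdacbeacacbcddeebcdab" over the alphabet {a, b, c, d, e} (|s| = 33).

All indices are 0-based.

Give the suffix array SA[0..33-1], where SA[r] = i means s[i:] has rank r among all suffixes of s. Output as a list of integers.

[31, 18, 20, 14, 5, 7, 32, 11, 28, 22, 12, 16, 19, 4, 21, 15, 3, 29, 23, 0, 30, 13, 10, 24, 1, 25, 17, 6, 27, 2, 9, 26, 8]

rank | idx | suffix
   0 |  31 | ab
   1 |  18 | acacbcddeebcdab
   2 |  20 | acbcddeebcdab
   3 |  14 | acbeacacbcddeebcdab
   4 |   5 | aeaeedbbdacbeacacbcddeebcdab
   5 |   7 | aeedbbdacbeacacbcddeebcdab
   6 |  32 | b
   7 |  11 | bbdacbeacacbcddeebcdab
   8 |  28 | bcdab
   9 |  22 | bcddeebcdab
  10 |  12 | bdacbeacacbcddeebcdab
  11 |  16 | beacacbcddeebcdab
  12 |  19 | cacbcddeebcdab
  13 |   4 | caeaeedbbdacbeacacbcddeebcdab
  14 |  21 | cbcddeebcdab
  15 |  15 | cbeacacbcddeebcdab
  16 |   3 | ccaeaeedbbdacbeacacbcddeebcdab
  17 |  29 | cdab
  18 |  23 | cddeebcdab
  19 |   0 | cdeccaeaeedbbdacbeacacbcddeebcdab
  20 |  30 | dab
  21 |  13 | dacbeacacbcddeebcdab
  22 |  10 | dbbdacbeacacbcddeebcdab
  23 |  24 | ddeebcdab
  24 |   1 | deccaeaeedbbdacbeacacbcddeebcdab
  25 |  25 | deebcdab
  26 |  17 | eacacbcddeebcdab
  27 |   6 | eaeedbbdacbeacacbcddeebcdab
  28 |  27 | ebcdab
  29 |   2 | eccaeaeedbbdacbeacacbcddeebcdab
  30 |   9 | edbbdacbeacacbcddeebcdab
  31 |  26 | eebcdab
  32 |   8 | eedbbdacbeacacbcddeebcdab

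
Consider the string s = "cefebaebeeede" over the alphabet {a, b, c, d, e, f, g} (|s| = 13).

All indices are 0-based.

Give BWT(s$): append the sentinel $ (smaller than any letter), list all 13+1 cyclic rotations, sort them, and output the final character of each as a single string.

ebee$edfaeebce

rank  rotation        last
    0  $cefebaebeeede  e
    1  aebeeede$cefeb  b
    2  baebeeede$cefe  e
    3  beeede$cefebae  e
    4  cefebaebeeede$  $
    5  de$cefebaebeee  e
    6  e$cefebaebeeed  d
    7  ebaebeeede$cef  f
    8  ebeeede$cefeba  a
    9  ede$cefebaebee  e
   10  eede$cefebaebe  e
   11  eeede$cefebaeb  b
   12  efebaebeeede$c  c
   13  febaebeeede$ce  e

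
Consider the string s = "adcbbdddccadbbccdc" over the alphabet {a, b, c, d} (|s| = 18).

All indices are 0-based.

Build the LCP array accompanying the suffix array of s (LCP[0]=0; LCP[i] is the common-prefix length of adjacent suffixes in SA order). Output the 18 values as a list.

sorted suffixes:
  #0 SA[0]=10  'adbbccdc'
  #1 SA[1]=0  'adcbbdddccadbbccdc'
  #2 SA[2]=12  'bbccdc'
  #3 SA[3]=3  'bbdddccadbbccdc'
  #4 SA[4]=13  'bccdc'
  #5 SA[5]=4  'bdddccadbbccdc'
  #6 SA[6]=17  'c'
  #7 SA[7]=9  'cadbbccdc'
  #8 SA[8]=2  'cbbdddccadbbccdc'
  #9 SA[9]=8  'ccadbbccdc'
  #10 SA[10]=14  'ccdc'
  #11 SA[11]=15  'cdc'
  #12 SA[12]=11  'dbbccdc'
  #13 SA[13]=16  'dc'
  #14 SA[14]=1  'dcbbdddccadbbccdc'
  #15 SA[15]=7  'dccadbbccdc'
  #16 SA[16]=6  'ddccadbbccdc'
  #17 SA[17]=5  'dddccadbbccdc'

SA = [10, 0, 12, 3, 13, 4, 17, 9, 2, 8, 14, 15, 11, 16, 1, 7, 6, 5]
i: (SA[i-1],SA[i]) lcp shared
  1: (10,0) 2 'ad'
  2: (0,12) 0 ''
  3: (12,3) 2 'bb'
  4: (3,13) 1 'b'
  5: (13,4) 1 'b'
  6: (4,17) 0 ''
  7: (17,9) 1 'c'
  8: (9,2) 1 'c'
  9: (2,8) 1 'c'
  10: (8,14) 2 'cc'
  11: (14,15) 1 'c'
  12: (15,11) 0 ''
  13: (11,16) 1 'd'
  14: (16,1) 2 'dc'
  15: (1,7) 2 'dc'
  16: (7,6) 1 'd'
  17: (6,5) 2 'dd'

[0, 2, 0, 2, 1, 1, 0, 1, 1, 1, 2, 1, 0, 1, 2, 2, 1, 2]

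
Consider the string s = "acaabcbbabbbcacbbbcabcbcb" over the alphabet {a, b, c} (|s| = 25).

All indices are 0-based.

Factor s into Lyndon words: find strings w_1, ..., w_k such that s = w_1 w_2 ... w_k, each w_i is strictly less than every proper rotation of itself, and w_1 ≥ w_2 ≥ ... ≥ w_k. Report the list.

["ac", "aabcbbabbbcacbbbcabcbcb"]

emit factor 1: 'ac' (i=0, period=2)
emit factor 2: 'aabcbbabbbcacbbbcabcbcb' (i=2, period=23)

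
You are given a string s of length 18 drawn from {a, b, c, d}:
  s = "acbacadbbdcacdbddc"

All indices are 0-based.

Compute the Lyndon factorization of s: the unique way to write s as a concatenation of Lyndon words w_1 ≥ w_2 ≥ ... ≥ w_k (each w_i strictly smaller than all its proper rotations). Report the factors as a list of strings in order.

emit factor 1: 'acb' (i=0, period=3)
emit factor 2: 'acadbbdcacdbddc' (i=3, period=15)

["acb", "acadbbdcacdbddc"]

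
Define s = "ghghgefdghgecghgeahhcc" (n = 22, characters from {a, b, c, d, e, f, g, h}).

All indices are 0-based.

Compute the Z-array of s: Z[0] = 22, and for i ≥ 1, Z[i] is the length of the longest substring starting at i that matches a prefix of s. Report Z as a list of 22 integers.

Z[0]=22
i=1: i≥r, start 0; Z[1]=0
i=2: i≥r, start 0; Z[2]=3 grow→box=[2,5)
i=3: min(r-i=2, Z[1]=0)=0; Z[3]=0
i=4: min(r-i=1, Z[2]=3)=1; Z[4]=1
i=5: i≥r, start 0; Z[5]=0
i=6: i≥r, start 0; Z[6]=0
i=7: i≥r, start 0; Z[7]=0
i=8: i≥r, start 0; Z[8]=3 grow→box=[8,11)
i=9: min(r-i=2, Z[1]=0)=0; Z[9]=0
i=10: min(r-i=1, Z[2]=3)=1; Z[10]=1
i=11: i≥r, start 0; Z[11]=0
i=12: i≥r, start 0; Z[12]=0
i=13: i≥r, start 0; Z[13]=3 grow→box=[13,16)
i=14: min(r-i=2, Z[1]=0)=0; Z[14]=0
i=15: min(r-i=1, Z[2]=3)=1; Z[15]=1
i=16: i≥r, start 0; Z[16]=0
i=17: i≥r, start 0; Z[17]=0
i=18: i≥r, start 0; Z[18]=0
i=19: i≥r, start 0; Z[19]=0
i=20: i≥r, start 0; Z[20]=0
i=21: i≥r, start 0; Z[21]=0

[22, 0, 3, 0, 1, 0, 0, 0, 3, 0, 1, 0, 0, 3, 0, 1, 0, 0, 0, 0, 0, 0]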